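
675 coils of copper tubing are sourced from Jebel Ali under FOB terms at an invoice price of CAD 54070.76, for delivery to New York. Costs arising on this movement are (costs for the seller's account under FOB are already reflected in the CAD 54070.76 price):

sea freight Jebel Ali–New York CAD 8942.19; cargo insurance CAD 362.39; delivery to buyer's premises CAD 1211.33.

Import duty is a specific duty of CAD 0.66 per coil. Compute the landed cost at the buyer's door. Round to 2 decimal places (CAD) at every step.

Total landed cost: CAD 65032.17

FOB: the seller bears costs until goods are on board at the origin port; the buyer bears freight, insurance and all costs thereafter.
CIF value = FOB price + freight + insurance = 54070.76 + 8942.19 + 362.39 = 63375.34
Import duty = 675 × 0.66 = 445.50
Buyer bears: freight 8942.19 + insurance 362.39 + delivery 1211.33 + duty 445.50 = 10961.41
Landed cost = invoice 54070.76 + 10961.41 = 65032.17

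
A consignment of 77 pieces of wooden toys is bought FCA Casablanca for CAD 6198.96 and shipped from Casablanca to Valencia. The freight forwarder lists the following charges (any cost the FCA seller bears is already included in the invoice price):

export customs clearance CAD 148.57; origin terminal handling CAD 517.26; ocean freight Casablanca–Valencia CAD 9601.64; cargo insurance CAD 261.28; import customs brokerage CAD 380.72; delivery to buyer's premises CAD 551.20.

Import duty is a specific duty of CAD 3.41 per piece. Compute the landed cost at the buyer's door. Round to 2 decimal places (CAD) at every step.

Total landed cost: CAD 17773.63

FCA: the seller delivers export-cleared goods to the carrier; the buyer bears costs from that point.
Already in the invoice (seller's account under FCA): export clearance — exclude.
CIF value = FCA price + origin terminal + freight + insurance = 6198.96 + 517.26 + 9601.64 + 261.28 = 16579.14
Import duty = 77 × 3.41 = 262.57
Buyer bears: origin terminal 517.26 + freight 9601.64 + insurance 261.28 + brokerage 380.72 + delivery 551.20 + duty 262.57 = 11574.67
Landed cost = invoice 6198.96 + 11574.67 = 17773.63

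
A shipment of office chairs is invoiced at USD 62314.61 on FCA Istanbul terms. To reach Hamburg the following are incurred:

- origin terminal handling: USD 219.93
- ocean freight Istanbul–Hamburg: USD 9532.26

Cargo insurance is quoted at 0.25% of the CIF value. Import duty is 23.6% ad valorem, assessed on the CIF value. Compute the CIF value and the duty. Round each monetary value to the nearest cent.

CIF value: USD 72247.42; import duty: USD 17050.39

Let C be the CIF value. C = FCA price + pre-shipment costs + freight + 0.25% × C
C − 0.25% × C = 62314.61 + 219.93 + 9532.26
0.9975 × C = 72066.80
C = 72066.80 / 0.9975 = 72247.42
Insurance premium = 0.25% × 72247.42 = 180.62
Import duty = 72247.42 × 23.6% = 17050.39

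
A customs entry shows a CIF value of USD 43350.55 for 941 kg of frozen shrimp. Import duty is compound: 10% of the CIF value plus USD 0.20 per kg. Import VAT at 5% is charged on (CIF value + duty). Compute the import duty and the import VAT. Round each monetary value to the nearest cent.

Import duty: USD 4523.26; import VAT: USD 2393.69

Ad valorem component: 43350.55 × 10% = 4335.06
Specific component: 941 × 0.20 = 188.20
Import duty = 4335.06 + 188.20 = 4523.26
VAT base = CIF + duty = 43350.55 + 4523.26 = 47873.81
Import VAT = 47873.81 × 5% = 2393.69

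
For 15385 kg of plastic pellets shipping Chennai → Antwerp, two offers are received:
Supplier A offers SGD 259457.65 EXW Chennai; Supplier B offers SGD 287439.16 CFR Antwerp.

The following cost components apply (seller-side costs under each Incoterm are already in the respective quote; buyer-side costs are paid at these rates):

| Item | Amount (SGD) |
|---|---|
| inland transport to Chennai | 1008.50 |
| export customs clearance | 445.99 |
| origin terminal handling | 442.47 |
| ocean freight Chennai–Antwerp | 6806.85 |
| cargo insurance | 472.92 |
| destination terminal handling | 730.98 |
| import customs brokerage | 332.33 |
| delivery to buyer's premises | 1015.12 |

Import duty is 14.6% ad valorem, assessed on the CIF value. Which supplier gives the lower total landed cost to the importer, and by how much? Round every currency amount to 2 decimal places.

Supplier A (EXW):
CIF value = EXW price + inland to port + export clearance + origin terminal + freight + insurance = 259457.65 + 1008.50 + 445.99 + 442.47 + 6806.85 + 472.92 = 268634.38
Import duty = 268634.38 × 14.6% = 39220.62
Buyer bears (A): 1008.50 + 445.99 + 442.47 + 6806.85 + 472.92 + 730.98 + 332.33 + 1015.12 = 11255.16
Landed cost (A) = invoice 259457.65 + 11255.16 + duty 39220.62 = 309933.43
Supplier B (CFR):
CIF value = CFR price + insurance = 287439.16 + 472.92 = 287912.08
Import duty = 287912.08 × 14.6% = 42035.16
Buyer bears (B): 472.92 + 730.98 + 332.33 + 1015.12 = 2551.35
Landed cost (B) = invoice 287439.16 + 2551.35 + duty 42035.16 = 332025.67
Difference = |309933.43 − 332025.67| = 22092.24

Supplier A is cheaper by SGD 22092.24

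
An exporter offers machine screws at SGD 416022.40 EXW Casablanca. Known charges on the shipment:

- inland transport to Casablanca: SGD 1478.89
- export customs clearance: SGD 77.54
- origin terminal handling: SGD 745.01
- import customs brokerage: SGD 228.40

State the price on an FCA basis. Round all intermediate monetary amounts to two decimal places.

FCA price: SGD 417578.83

Not relevant to the conversion: brokerage, origin terminal — on the buyer under both terms; not part of either seller's price.
From EXW to FCA, the seller additionally bears: inland to port, export clearance.
FCA price = 416022.40 + 1478.89 + 77.54 = 417578.83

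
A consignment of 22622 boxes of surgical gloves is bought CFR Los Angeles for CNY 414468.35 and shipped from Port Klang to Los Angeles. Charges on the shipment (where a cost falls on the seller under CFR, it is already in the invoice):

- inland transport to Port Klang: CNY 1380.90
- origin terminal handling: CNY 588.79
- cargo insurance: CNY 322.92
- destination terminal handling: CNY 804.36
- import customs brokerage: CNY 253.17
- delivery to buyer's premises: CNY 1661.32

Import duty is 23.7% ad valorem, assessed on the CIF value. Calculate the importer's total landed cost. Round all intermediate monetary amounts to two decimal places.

CFR: the seller pays costs through ocean freight to the destination port, but not insurance.
Already in the invoice (seller's account under CFR): inland to port, origin terminal — exclude.
CIF value = CFR price + insurance = 414468.35 + 322.92 = 414791.27
Import duty = 414791.27 × 23.7% = 98305.53
Buyer bears: insurance 322.92 + destination terminal 804.36 + brokerage 253.17 + delivery 1661.32 + duty 98305.53 = 101347.30
Landed cost = invoice 414468.35 + 101347.30 = 515815.65

Total landed cost: CNY 515815.65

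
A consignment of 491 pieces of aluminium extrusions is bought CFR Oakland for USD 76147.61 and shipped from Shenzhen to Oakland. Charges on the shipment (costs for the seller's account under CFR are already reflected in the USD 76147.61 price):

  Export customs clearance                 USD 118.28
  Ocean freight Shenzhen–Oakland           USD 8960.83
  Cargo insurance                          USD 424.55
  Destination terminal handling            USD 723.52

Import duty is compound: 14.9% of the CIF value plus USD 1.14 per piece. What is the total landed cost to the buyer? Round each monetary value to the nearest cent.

Total landed cost: USD 89264.67

CFR: the seller pays costs through ocean freight to the destination port, but not insurance.
Already in the invoice (seller's account under CFR): export clearance, freight — exclude.
CIF value = CFR price + insurance = 76147.61 + 424.55 = 76572.16
Ad valorem component: 76572.16 × 14.9% = 11409.25
Specific component: 491 × 1.14 = 559.74
Import duty = 11409.25 + 559.74 = 11968.99
Buyer bears: insurance 424.55 + destination terminal 723.52 + duty 11968.99 = 13117.06
Landed cost = invoice 76147.61 + 13117.06 = 89264.67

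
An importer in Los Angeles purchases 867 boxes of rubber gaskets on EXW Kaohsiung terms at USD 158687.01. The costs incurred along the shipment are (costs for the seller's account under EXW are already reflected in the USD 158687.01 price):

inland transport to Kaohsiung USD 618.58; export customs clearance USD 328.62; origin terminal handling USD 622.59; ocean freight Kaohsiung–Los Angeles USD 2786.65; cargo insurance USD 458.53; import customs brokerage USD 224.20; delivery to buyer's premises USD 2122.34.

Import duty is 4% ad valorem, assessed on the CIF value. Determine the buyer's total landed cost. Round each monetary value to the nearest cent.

EXW: the seller makes goods available at their premises; the buyer bears all onward costs.
CIF value = EXW price + inland to port + export clearance + origin terminal + freight + insurance = 158687.01 + 618.58 + 328.62 + 622.59 + 2786.65 + 458.53 = 163501.98
Import duty = 163501.98 × 4% = 6540.08
Buyer bears: inland to port 618.58 + export clearance 328.62 + origin terminal 622.59 + freight 2786.65 + insurance 458.53 + brokerage 224.20 + delivery 2122.34 + duty 6540.08 = 13701.59
Landed cost = invoice 158687.01 + 13701.59 = 172388.60

Total landed cost: USD 172388.60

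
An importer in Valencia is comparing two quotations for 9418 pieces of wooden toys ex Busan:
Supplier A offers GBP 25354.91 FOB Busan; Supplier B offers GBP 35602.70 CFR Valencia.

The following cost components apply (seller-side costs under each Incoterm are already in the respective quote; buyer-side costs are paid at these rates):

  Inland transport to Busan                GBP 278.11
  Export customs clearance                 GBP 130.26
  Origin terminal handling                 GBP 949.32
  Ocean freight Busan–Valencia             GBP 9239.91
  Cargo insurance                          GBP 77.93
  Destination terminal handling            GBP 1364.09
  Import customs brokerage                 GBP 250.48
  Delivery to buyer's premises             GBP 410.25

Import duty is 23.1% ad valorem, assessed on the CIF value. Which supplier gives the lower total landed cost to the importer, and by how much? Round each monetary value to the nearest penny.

Supplier A is cheaper by GBP 1240.70

Supplier A (FOB):
CIF value = FOB price + freight + insurance = 25354.91 + 9239.91 + 77.93 = 34672.75
Import duty = 34672.75 × 23.1% = 8009.41
Buyer bears (A): 9239.91 + 77.93 + 1364.09 + 250.48 + 410.25 = 11342.66
Landed cost (A) = invoice 25354.91 + 11342.66 + duty 8009.41 = 44706.98
Supplier B (CFR):
CIF value = CFR price + insurance = 35602.70 + 77.93 = 35680.63
Import duty = 35680.63 × 23.1% = 8242.23
Buyer bears (B): 77.93 + 1364.09 + 250.48 + 410.25 = 2102.75
Landed cost (B) = invoice 35602.70 + 2102.75 + duty 8242.23 = 45947.68
Difference = |44706.98 − 45947.68| = 1240.70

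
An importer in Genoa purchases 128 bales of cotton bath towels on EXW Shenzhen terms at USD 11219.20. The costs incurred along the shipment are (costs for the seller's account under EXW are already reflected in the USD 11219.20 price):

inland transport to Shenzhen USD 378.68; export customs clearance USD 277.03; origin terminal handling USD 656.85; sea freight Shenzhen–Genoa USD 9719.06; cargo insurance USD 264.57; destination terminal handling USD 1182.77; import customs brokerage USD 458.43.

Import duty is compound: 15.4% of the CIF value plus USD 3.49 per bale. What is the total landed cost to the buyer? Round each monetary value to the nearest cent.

EXW: the seller makes goods available at their premises; the buyer bears all onward costs.
CIF value = EXW price + inland to port + export clearance + origin terminal + freight + insurance = 11219.20 + 378.68 + 277.03 + 656.85 + 9719.06 + 264.57 = 22515.39
Ad valorem component: 22515.39 × 15.4% = 3467.37
Specific component: 128 × 3.49 = 446.72
Import duty = 3467.37 + 446.72 = 3914.09
Buyer bears: inland to port 378.68 + export clearance 277.03 + origin terminal 656.85 + freight 9719.06 + insurance 264.57 + destination terminal 1182.77 + brokerage 458.43 + duty 3914.09 = 16851.48
Landed cost = invoice 11219.20 + 16851.48 = 28070.68

Total landed cost: USD 28070.68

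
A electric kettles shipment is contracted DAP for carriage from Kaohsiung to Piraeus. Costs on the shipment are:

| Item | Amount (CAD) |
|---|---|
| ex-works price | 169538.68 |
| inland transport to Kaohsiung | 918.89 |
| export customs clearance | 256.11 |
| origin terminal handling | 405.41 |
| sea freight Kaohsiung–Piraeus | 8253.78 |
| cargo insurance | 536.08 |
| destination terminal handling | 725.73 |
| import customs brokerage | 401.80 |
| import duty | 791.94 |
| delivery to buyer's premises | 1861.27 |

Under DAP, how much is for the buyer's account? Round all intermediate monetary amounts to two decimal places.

Buyer's account: CAD 1193.74

DAP: the seller bears all costs to the named destination except import duty and clearance.
Seller's account: goods 169538.68 + inland to port 918.89 + export clearance 256.11 + origin terminal 405.41 + freight 8253.78 + insurance 536.08 + destination terminal 725.73 + delivery 1861.27 = 182495.95
Buyer's account: brokerage 401.80 + duty 791.94 = 1193.74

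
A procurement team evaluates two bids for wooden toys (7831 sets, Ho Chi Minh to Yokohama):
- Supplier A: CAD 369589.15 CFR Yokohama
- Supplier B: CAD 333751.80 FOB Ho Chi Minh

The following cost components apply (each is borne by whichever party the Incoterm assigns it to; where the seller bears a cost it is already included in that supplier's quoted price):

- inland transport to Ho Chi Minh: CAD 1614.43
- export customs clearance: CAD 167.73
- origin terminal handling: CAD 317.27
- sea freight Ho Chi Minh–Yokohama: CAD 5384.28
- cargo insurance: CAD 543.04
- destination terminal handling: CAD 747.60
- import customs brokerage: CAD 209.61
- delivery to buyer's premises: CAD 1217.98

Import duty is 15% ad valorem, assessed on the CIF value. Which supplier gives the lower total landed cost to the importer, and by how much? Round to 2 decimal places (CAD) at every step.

Supplier B is cheaper by CAD 35021.03

Supplier A (CFR):
CIF value = CFR price + insurance = 369589.15 + 543.04 = 370132.19
Import duty = 370132.19 × 15% = 55519.83
Buyer bears (A): 543.04 + 747.60 + 209.61 + 1217.98 = 2718.23
Landed cost (A) = invoice 369589.15 + 2718.23 + duty 55519.83 = 427827.21
Supplier B (FOB):
CIF value = FOB price + freight + insurance = 333751.80 + 5384.28 + 543.04 = 339679.12
Import duty = 339679.12 × 15% = 50951.87
Buyer bears (B): 5384.28 + 543.04 + 747.60 + 209.61 + 1217.98 = 8102.51
Landed cost (B) = invoice 333751.80 + 8102.51 + duty 50951.87 = 392806.18
Difference = |427827.21 − 392806.18| = 35021.03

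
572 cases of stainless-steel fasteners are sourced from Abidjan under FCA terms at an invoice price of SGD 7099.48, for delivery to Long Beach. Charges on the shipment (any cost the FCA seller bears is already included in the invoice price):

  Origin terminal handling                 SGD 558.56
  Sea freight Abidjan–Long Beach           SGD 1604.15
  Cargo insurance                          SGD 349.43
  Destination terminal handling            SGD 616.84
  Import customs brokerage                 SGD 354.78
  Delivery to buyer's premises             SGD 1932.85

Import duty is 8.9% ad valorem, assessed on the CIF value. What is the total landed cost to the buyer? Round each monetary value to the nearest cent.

Total landed cost: SGD 13371.52

FCA: the seller delivers export-cleared goods to the carrier; the buyer bears costs from that point.
CIF value = FCA price + origin terminal + freight + insurance = 7099.48 + 558.56 + 1604.15 + 349.43 = 9611.62
Import duty = 9611.62 × 8.9% = 855.43
Buyer bears: origin terminal 558.56 + freight 1604.15 + insurance 349.43 + destination terminal 616.84 + brokerage 354.78 + delivery 1932.85 + duty 855.43 = 6272.04
Landed cost = invoice 7099.48 + 6272.04 = 13371.52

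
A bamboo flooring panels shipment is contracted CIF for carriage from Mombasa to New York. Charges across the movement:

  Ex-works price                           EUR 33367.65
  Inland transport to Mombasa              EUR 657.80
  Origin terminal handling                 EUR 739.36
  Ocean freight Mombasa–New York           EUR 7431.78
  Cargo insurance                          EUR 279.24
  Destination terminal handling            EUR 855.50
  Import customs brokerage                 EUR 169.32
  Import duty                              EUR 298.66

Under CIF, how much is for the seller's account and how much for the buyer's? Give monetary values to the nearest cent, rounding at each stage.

Seller: EUR 42475.83; buyer: EUR 1323.48

CIF: the seller pays costs through ocean freight and marine insurance to the destination port.
Seller's account: goods 33367.65 + inland to port 657.80 + origin terminal 739.36 + freight 7431.78 + insurance 279.24 = 42475.83
Buyer's account: destination terminal 855.50 + brokerage 169.32 + duty 298.66 = 1323.48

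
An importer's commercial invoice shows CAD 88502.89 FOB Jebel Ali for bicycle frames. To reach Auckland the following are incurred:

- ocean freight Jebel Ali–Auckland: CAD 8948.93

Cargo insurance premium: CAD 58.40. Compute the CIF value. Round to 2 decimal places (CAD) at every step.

CIF value: CAD 97510.22

CIF = FOB price + freight + insurance
CIF = 88502.89 + 8948.93 + 58.40 = 97510.22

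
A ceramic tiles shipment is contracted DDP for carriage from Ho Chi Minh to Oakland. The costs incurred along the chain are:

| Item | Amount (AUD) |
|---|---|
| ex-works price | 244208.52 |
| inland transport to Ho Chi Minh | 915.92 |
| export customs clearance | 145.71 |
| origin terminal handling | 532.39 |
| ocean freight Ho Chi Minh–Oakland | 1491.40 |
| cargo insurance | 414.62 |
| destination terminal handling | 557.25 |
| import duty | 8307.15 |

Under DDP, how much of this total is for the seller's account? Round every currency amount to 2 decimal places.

Seller's account: AUD 256572.96

DDP: the seller bears all costs including import duty.
Seller's account: goods 244208.52 + inland to port 915.92 + export clearance 145.71 + origin terminal 532.39 + freight 1491.40 + insurance 414.62 + destination terminal 557.25 + duty 8307.15 = 256572.96
Buyer's account: 0.00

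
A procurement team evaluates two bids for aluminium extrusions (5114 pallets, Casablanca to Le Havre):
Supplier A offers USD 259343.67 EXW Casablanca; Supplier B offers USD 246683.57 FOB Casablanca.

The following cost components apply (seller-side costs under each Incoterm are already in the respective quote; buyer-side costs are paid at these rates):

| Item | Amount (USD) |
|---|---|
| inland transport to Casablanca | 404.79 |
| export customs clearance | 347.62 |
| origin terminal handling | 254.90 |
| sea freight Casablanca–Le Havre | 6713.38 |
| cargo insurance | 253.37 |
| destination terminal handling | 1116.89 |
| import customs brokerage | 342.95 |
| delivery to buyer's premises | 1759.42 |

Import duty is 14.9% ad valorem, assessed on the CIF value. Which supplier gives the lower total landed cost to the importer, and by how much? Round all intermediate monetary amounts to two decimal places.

Supplier A (EXW):
CIF value = EXW price + inland to port + export clearance + origin terminal + freight + insurance = 259343.67 + 404.79 + 347.62 + 254.90 + 6713.38 + 253.37 = 267317.73
Import duty = 267317.73 × 14.9% = 39830.34
Buyer bears (A): 404.79 + 347.62 + 254.90 + 6713.38 + 253.37 + 1116.89 + 342.95 + 1759.42 = 11193.32
Landed cost (A) = invoice 259343.67 + 11193.32 + duty 39830.34 = 310367.33
Supplier B (FOB):
CIF value = FOB price + freight + insurance = 246683.57 + 6713.38 + 253.37 = 253650.32
Import duty = 253650.32 × 14.9% = 37793.90
Buyer bears (B): 6713.38 + 253.37 + 1116.89 + 342.95 + 1759.42 = 10186.01
Landed cost (B) = invoice 246683.57 + 10186.01 + duty 37793.90 = 294663.48
Difference = |310367.33 − 294663.48| = 15703.85

Supplier B is cheaper by USD 15703.85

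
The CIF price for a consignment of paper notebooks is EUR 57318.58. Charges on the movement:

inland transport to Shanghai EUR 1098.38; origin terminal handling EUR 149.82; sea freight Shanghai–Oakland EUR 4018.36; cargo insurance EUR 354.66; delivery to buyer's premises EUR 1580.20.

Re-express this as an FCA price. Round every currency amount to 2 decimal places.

Not relevant to the conversion: inland to port — on the seller under both CIF and FCA; already in the CIF price and stays in the FCA price. delivery — on the buyer under both terms; not part of either seller's price.
From CIF to FCA, the seller no longer bears: origin terminal, freight, insurance.
FCA price = 57318.58 − 149.82 − 4018.36 − 354.66 = 52795.74

FCA price: EUR 52795.74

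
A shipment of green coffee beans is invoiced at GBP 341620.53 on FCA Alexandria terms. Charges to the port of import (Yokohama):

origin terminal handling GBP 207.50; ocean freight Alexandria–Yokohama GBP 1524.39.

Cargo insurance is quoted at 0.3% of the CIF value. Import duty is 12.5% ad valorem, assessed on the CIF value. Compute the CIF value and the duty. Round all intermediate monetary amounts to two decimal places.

CIF value: GBP 344385.58; import duty: GBP 43048.20

Let C be the CIF value. C = FCA price + pre-shipment costs + freight + 0.3% × C
C − 0.3% × C = 341620.53 + 207.50 + 1524.39
0.997 × C = 343352.42
C = 343352.42 / 0.997 = 344385.58
Insurance premium = 0.3% × 344385.58 = 1033.16
Import duty = 344385.58 × 12.5% = 43048.20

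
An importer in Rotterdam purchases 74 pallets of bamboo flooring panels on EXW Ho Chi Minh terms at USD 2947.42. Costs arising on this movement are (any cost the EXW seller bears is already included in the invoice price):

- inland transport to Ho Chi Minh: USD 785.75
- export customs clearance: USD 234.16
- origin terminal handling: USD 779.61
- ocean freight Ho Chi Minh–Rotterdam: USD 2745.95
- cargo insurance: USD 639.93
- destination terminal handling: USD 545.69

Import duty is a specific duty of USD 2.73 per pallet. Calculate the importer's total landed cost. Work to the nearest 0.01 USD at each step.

EXW: the seller makes goods available at their premises; the buyer bears all onward costs.
CIF value = EXW price + inland to port + export clearance + origin terminal + freight + insurance = 2947.42 + 785.75 + 234.16 + 779.61 + 2745.95 + 639.93 = 8132.82
Import duty = 74 × 2.73 = 202.02
Buyer bears: inland to port 785.75 + export clearance 234.16 + origin terminal 779.61 + freight 2745.95 + insurance 639.93 + destination terminal 545.69 + duty 202.02 = 5933.11
Landed cost = invoice 2947.42 + 5933.11 = 8880.53

Total landed cost: USD 8880.53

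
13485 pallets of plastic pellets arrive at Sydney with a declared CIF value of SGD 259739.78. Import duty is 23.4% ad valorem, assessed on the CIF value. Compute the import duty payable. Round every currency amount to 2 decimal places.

Import duty: SGD 60779.11

Import duty = 259739.78 × 23.4% = 60779.11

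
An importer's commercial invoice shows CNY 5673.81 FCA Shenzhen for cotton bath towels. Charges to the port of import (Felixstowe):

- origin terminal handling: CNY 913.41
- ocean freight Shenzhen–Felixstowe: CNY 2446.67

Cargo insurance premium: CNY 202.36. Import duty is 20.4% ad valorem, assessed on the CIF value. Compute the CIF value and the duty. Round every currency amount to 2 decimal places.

CIF value: CNY 9236.25; import duty: CNY 1884.20

CIF = FCA price + pre-shipment costs + freight + insurance
CIF = 5673.81 + 913.41 + 2446.67 + 202.36 = 9236.25
Import duty = 9236.25 × 20.4% = 1884.20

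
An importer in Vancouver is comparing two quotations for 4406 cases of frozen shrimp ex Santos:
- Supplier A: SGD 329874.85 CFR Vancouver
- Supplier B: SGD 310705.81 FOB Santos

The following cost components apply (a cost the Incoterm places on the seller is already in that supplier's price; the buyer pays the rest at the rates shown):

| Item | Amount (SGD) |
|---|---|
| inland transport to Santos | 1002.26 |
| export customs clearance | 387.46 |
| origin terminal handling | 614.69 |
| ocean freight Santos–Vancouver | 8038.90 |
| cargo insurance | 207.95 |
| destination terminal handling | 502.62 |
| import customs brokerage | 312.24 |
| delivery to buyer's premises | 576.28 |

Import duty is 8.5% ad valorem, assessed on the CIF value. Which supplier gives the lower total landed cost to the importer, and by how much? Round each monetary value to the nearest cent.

Supplier A (CFR):
CIF value = CFR price + insurance = 329874.85 + 207.95 = 330082.80
Import duty = 330082.80 × 8.5% = 28057.04
Buyer bears (A): 207.95 + 502.62 + 312.24 + 576.28 = 1599.09
Landed cost (A) = invoice 329874.85 + 1599.09 + duty 28057.04 = 359530.98
Supplier B (FOB):
CIF value = FOB price + freight + insurance = 310705.81 + 8038.90 + 207.95 = 318952.66
Import duty = 318952.66 × 8.5% = 27110.98
Buyer bears (B): 8038.90 + 207.95 + 502.62 + 312.24 + 576.28 = 9637.99
Landed cost (B) = invoice 310705.81 + 9637.99 + duty 27110.98 = 347454.78
Difference = |359530.98 − 347454.78| = 12076.20

Supplier B is cheaper by SGD 12076.20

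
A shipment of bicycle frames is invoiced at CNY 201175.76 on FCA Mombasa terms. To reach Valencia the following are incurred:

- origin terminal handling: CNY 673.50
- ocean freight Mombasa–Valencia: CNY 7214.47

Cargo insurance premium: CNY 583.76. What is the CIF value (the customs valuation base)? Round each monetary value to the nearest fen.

CIF value: CNY 209647.49

CIF = FCA price + pre-shipment costs + freight + insurance
CIF = 201175.76 + 673.50 + 7214.47 + 583.76 = 209647.49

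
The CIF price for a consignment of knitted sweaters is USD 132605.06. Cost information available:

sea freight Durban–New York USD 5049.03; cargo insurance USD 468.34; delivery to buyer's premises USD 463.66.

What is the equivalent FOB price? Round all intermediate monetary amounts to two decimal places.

Not relevant to the conversion: delivery — on the buyer under both terms; not part of either seller's price.
From CIF to FOB, the seller no longer bears: freight, insurance.
FOB price = 132605.06 − 5049.03 − 468.34 = 127087.69

FOB price: USD 127087.69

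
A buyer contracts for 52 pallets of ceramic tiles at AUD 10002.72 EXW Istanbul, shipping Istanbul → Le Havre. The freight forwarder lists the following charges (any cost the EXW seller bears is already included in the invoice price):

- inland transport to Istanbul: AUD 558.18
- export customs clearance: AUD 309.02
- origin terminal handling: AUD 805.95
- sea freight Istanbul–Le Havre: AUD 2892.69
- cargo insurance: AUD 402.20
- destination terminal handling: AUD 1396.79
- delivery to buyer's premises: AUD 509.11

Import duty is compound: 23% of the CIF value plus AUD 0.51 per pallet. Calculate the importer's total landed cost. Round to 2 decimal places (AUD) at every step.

Total landed cost: AUD 20346.45

EXW: the seller makes goods available at their premises; the buyer bears all onward costs.
CIF value = EXW price + inland to port + export clearance + origin terminal + freight + insurance = 10002.72 + 558.18 + 309.02 + 805.95 + 2892.69 + 402.20 = 14970.76
Ad valorem component: 14970.76 × 23% = 3443.27
Specific component: 52 × 0.51 = 26.52
Import duty = 3443.27 + 26.52 = 3469.79
Buyer bears: inland to port 558.18 + export clearance 309.02 + origin terminal 805.95 + freight 2892.69 + insurance 402.20 + destination terminal 1396.79 + delivery 509.11 + duty 3469.79 = 10343.73
Landed cost = invoice 10002.72 + 10343.73 = 20346.45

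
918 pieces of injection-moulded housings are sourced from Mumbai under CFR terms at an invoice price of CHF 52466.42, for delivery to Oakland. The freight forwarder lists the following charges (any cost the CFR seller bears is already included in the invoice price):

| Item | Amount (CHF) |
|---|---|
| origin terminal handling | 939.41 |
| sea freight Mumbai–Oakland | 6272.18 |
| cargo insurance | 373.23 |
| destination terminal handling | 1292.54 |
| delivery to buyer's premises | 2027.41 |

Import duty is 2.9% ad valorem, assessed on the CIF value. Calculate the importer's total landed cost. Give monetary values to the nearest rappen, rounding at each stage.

CFR: the seller pays costs through ocean freight to the destination port, but not insurance.
Already in the invoice (seller's account under CFR): origin terminal, freight — exclude.
CIF value = CFR price + insurance = 52466.42 + 373.23 = 52839.65
Import duty = 52839.65 × 2.9% = 1532.35
Buyer bears: insurance 373.23 + destination terminal 1292.54 + delivery 2027.41 + duty 1532.35 = 5225.53
Landed cost = invoice 52466.42 + 5225.53 = 57691.95

Total landed cost: CHF 57691.95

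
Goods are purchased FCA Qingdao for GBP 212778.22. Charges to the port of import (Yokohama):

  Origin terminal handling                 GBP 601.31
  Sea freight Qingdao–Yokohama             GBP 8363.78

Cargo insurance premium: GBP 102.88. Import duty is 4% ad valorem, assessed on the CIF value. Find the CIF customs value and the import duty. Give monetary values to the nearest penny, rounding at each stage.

CIF value: GBP 221846.19; import duty: GBP 8873.85

CIF = FCA price + pre-shipment costs + freight + insurance
CIF = 212778.22 + 601.31 + 8363.78 + 102.88 = 221846.19
Import duty = 221846.19 × 4% = 8873.85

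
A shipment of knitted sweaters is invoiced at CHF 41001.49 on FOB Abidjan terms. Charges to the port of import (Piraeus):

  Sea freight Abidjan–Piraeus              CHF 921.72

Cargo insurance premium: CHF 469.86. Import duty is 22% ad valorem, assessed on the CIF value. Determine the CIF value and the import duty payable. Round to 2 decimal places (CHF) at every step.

CIF value: CHF 42393.07; import duty: CHF 9326.48

CIF = FOB price + freight + insurance
CIF = 41001.49 + 921.72 + 469.86 = 42393.07
Import duty = 42393.07 × 22% = 9326.48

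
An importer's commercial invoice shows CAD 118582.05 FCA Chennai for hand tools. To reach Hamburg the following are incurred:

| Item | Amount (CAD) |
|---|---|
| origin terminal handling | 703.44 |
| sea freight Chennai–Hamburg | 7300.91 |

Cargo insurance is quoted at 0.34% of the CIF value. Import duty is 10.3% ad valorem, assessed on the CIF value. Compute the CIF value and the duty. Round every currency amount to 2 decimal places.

CIF value: CAD 127018.26; import duty: CAD 13082.88

Let C be the CIF value. C = FCA price + pre-shipment costs + freight + 0.34% × C
C − 0.34% × C = 118582.05 + 703.44 + 7300.91
0.9966 × C = 126586.40
C = 126586.40 / 0.9966 = 127018.26
Insurance premium = 0.34% × 127018.26 = 431.86
Import duty = 127018.26 × 10.3% = 13082.88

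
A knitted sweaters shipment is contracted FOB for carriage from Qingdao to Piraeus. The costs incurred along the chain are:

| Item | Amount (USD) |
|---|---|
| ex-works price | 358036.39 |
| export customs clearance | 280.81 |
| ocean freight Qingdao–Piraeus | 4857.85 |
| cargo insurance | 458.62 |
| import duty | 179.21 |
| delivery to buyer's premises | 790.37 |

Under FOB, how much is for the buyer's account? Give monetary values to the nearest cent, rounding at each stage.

FOB: the seller bears costs until goods are on board at the origin port; the buyer bears freight, insurance and all costs thereafter.
Seller's account: goods 358036.39 + export clearance 280.81 = 358317.20
Buyer's account: freight 4857.85 + insurance 458.62 + duty 179.21 + delivery 790.37 = 6286.05

Buyer's account: USD 6286.05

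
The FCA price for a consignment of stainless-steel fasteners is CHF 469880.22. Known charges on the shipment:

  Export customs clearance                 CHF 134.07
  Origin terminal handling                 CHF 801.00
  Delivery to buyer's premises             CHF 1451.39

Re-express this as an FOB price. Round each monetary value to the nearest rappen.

Not relevant to the conversion: export clearance — on the seller under both FCA and FOB; already in the FCA price and stays in the FOB price. delivery — on the buyer under both terms; not part of either seller's price.
From FCA to FOB, the seller additionally bears: origin terminal.
FOB price = 469880.22 + 801.00 = 470681.22

FOB price: CHF 470681.22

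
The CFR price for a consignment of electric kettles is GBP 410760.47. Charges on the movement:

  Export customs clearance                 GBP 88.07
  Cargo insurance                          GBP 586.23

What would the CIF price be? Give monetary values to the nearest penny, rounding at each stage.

CIF price: GBP 411346.70

Not relevant to the conversion: export clearance — on the seller under both CFR and CIF; already in the CFR price and stays in the CIF price.
From CFR to CIF, the seller additionally bears: insurance.
CIF price = 410760.47 + 586.23 = 411346.70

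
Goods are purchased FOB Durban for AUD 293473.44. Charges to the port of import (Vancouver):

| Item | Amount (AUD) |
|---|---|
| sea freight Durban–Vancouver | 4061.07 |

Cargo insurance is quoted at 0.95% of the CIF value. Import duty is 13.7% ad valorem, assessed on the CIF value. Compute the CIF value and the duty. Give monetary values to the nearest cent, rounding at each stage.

Let C be the CIF value. C = FOB price + freight + 0.95% × C
C − 0.95% × C = 293473.44 + 4061.07
0.9905 × C = 297534.51
C = 297534.51 / 0.9905 = 300388.20
Insurance premium = 0.95% × 300388.20 = 2853.69
Import duty = 300388.20 × 13.7% = 41153.18

CIF value: AUD 300388.20; import duty: AUD 41153.18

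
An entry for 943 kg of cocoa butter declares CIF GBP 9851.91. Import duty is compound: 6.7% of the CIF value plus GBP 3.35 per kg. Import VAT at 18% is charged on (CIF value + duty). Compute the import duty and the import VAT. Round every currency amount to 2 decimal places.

Ad valorem component: 9851.91 × 6.7% = 660.08
Specific component: 943 × 3.35 = 3159.05
Import duty = 660.08 + 3159.05 = 3819.13
VAT base = CIF + duty = 9851.91 + 3819.13 = 13671.04
Import VAT = 13671.04 × 18% = 2460.79

Import duty: GBP 3819.13; import VAT: GBP 2460.79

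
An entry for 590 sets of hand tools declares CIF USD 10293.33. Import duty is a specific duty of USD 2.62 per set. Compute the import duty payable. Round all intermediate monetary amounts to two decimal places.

Import duty: USD 1545.80

Import duty = 590 × 2.62 = 1545.80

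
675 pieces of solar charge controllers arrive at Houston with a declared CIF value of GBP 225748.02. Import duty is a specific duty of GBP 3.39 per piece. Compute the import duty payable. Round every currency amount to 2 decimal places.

Import duty: GBP 2288.25

Import duty = 675 × 3.39 = 2288.25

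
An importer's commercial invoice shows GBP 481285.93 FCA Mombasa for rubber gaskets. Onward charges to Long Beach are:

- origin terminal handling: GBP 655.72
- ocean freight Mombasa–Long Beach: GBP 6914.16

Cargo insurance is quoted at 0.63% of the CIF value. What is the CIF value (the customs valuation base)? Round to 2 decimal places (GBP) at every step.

CIF value: GBP 491955.13

Let C be the CIF value. C = FCA price + pre-shipment costs + freight + 0.63% × C
C − 0.63% × C = 481285.93 + 655.72 + 6914.16
0.9937 × C = 488855.81
C = 488855.81 / 0.9937 = 491955.13
Insurance premium = 0.63% × 491955.13 = 3099.32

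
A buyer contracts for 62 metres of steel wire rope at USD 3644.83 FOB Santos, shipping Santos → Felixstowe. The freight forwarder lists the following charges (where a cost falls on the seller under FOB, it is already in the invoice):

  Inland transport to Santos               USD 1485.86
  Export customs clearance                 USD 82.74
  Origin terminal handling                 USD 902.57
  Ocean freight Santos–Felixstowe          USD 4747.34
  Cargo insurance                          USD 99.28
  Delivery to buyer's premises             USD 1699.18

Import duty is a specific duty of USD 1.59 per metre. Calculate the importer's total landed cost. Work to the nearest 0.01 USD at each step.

Total landed cost: USD 10289.21

FOB: the seller bears costs until goods are on board at the origin port; the buyer bears freight, insurance and all costs thereafter.
Already in the invoice (seller's account under FOB): inland to port, export clearance, origin terminal — exclude.
CIF value = FOB price + freight + insurance = 3644.83 + 4747.34 + 99.28 = 8491.45
Import duty = 62 × 1.59 = 98.58
Buyer bears: freight 4747.34 + insurance 99.28 + delivery 1699.18 + duty 98.58 = 6644.38
Landed cost = invoice 3644.83 + 6644.38 = 10289.21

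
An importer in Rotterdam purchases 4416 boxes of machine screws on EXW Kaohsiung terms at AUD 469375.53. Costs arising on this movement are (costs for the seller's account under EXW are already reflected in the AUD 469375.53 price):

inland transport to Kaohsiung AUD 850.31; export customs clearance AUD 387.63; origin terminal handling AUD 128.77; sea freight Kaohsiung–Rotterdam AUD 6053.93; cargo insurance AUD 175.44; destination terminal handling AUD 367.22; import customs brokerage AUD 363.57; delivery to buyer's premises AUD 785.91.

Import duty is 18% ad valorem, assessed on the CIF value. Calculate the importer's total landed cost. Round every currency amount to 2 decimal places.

Total landed cost: AUD 564343.20

EXW: the seller makes goods available at their premises; the buyer bears all onward costs.
CIF value = EXW price + inland to port + export clearance + origin terminal + freight + insurance = 469375.53 + 850.31 + 387.63 + 128.77 + 6053.93 + 175.44 = 476971.61
Import duty = 476971.61 × 18% = 85854.89
Buyer bears: inland to port 850.31 + export clearance 387.63 + origin terminal 128.77 + freight 6053.93 + insurance 175.44 + destination terminal 367.22 + brokerage 363.57 + delivery 785.91 + duty 85854.89 = 94967.67
Landed cost = invoice 469375.53 + 94967.67 = 564343.20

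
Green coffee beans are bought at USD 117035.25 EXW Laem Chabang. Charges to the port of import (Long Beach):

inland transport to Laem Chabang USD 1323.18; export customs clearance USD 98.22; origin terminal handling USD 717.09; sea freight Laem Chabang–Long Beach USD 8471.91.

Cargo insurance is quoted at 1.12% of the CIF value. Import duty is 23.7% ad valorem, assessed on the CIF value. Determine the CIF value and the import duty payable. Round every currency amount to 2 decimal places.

CIF value: USD 129091.47; import duty: USD 30594.68

Let C be the CIF value. C = EXW price + pre-shipment costs + freight + 1.12% × C
C − 1.12% × C = 117035.25 + 1323.18 + 98.22 + 717.09 + 8471.91
0.9888 × C = 127645.65
C = 127645.65 / 0.9888 = 129091.47
Insurance premium = 1.12% × 129091.47 = 1445.82
Import duty = 129091.47 × 23.7% = 30594.68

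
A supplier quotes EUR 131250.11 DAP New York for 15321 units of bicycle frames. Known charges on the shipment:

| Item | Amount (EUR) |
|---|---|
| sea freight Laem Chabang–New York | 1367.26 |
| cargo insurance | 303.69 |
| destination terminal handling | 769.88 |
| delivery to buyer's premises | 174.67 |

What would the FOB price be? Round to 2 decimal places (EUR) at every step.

From DAP to FOB, the seller no longer bears: freight, insurance, destination terminal, delivery.
FOB price = 131250.11 − 1367.26 − 303.69 − 769.88 − 174.67 = 128634.61

FOB price: EUR 128634.61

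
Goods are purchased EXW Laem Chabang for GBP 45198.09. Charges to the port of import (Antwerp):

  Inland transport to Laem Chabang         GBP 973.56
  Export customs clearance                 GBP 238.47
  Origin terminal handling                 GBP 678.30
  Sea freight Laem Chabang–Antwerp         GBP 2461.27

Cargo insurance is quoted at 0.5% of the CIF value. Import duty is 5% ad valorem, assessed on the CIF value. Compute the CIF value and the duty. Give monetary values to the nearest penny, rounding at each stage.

CIF value: GBP 49798.68; import duty: GBP 2489.93

Let C be the CIF value. C = EXW price + pre-shipment costs + freight + 0.5% × C
C − 0.5% × C = 45198.09 + 973.56 + 238.47 + 678.30 + 2461.27
0.995 × C = 49549.69
C = 49549.69 / 0.995 = 49798.68
Insurance premium = 0.5% × 49798.68 = 248.99
Import duty = 49798.68 × 5% = 2489.93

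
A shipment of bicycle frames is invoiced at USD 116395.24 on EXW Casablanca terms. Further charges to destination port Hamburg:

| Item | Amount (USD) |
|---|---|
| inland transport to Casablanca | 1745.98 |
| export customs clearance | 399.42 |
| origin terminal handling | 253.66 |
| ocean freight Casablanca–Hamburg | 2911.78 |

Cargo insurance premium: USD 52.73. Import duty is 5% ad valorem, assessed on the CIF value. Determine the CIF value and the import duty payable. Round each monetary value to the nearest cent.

CIF value: USD 121758.81; import duty: USD 6087.94

CIF = EXW price + pre-shipment costs + freight + insurance
CIF = 116395.24 + 1745.98 + 399.42 + 253.66 + 2911.78 + 52.73 = 121758.81
Import duty = 121758.81 × 5% = 6087.94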